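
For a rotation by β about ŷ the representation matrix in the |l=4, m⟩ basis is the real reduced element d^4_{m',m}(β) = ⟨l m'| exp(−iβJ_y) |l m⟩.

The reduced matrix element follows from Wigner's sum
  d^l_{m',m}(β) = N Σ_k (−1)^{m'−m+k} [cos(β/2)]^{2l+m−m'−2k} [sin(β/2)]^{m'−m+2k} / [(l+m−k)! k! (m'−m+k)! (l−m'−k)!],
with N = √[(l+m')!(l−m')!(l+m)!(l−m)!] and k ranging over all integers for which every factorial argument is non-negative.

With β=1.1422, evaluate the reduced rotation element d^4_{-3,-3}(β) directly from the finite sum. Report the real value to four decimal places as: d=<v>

d^4_{-3,-3}(β=1.1422) via Wigner's sum:
With c≡cos(β/2)=0.841307 and s≡sin(β/2)=0.540558, N=[1·5040·1·5040]^{1/2}=5040.000000
k: max(0,(-3)−(-3))=0 … min(4+(-3),4−(-3))=1
  k=0: (−1)^0·5040.0000/(5040)·0.8413^8·0.5406^0 = +0.250978
  k=1: (−1)^1·5040.0000/(720)·0.8413^6·0.5406^2 = -0.725285
d^4_{-3,-3}(1.1422) = +0.250978 -0.725285 = -0.474308

d=-0.4743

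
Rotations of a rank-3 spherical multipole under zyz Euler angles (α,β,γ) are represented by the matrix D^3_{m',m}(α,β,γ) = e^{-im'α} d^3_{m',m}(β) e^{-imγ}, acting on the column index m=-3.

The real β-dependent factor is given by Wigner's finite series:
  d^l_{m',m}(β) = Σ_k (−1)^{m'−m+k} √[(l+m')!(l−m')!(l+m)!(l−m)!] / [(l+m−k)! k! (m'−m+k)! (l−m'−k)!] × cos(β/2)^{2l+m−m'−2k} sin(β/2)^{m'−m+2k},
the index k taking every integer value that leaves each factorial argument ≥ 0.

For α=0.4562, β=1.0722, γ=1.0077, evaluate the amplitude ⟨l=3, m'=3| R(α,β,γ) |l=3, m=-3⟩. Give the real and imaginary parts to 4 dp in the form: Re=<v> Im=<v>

Split into d^3_{3,-3}(β=1.0722) × two z-phases.
Half-angle: c=0.859707, s=0.510787. N=√(720·1·1·720)=720.000000
k: max(0,(-3)−(3))=0 … min(3+(-3),3−(3))=0
  k=0: (−1)^6·720.0000/(720)·0.8597^0·0.5108^6 = +0.017760
d^3_{3,-3}(1.0722) = +0.017760
D = (+0.200821-0.979628i)·(+0.017760)·(-0.992988+0.118216i) = -0.001485+0.017698i

Re=-0.0015 Im=0.0177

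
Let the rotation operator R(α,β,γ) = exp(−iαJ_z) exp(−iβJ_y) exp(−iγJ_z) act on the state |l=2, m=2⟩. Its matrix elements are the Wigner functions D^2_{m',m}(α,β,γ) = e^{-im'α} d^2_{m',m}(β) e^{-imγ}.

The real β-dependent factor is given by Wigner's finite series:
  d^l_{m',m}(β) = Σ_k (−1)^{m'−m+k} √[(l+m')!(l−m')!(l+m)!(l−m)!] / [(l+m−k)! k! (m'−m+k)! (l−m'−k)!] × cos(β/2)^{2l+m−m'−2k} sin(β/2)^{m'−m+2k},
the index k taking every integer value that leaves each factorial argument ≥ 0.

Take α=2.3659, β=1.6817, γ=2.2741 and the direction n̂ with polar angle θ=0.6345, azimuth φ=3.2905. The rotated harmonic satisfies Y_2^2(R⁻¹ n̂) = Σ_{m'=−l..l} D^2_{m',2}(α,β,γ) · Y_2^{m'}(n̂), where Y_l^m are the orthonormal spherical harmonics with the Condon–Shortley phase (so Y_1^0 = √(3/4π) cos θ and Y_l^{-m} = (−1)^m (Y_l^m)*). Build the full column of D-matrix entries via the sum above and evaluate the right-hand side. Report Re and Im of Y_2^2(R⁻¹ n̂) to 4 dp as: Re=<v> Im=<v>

Need the full column D^2_{m',2} for m'=−2..2 at α=2.3659, β=1.6817, γ=2.2741.
cos(β/2)=0.666830, sin(β/2)=0.745210
d^2_{-2,2}: single k=4 term ⇒ +0.308401;  D = +0.303217+0.056305i
d^2_{-1,2}: single k=3 term ⇒ +0.551927;  D = -0.316861-0.451910i
d^2_{0,2}: single k=2 term ⇒ +0.604871;  D = -0.098868+0.596737i
d^2_{1,2}: single k=1 term ⇒ +0.441930;  D = +0.356853-0.260687i
d^2_{2,2}: single k=0 term ⇒ +0.197724;  D = -0.195655-0.028526i
Y_2^{m'}(θ=0.6345,φ=3.2905) and Σ D·Y over m':
  (+0.3032+0.0563i)·(+0.1298-0.0398i)  (-0.3169-0.4519i)·(-0.3647+0.0547i)  (-0.0989+0.5967i)·(+0.2983+0.0000i)  (+0.3569-0.2607i)·(+0.3647+0.0547i)  (-0.1957-0.0285i)·(+0.1298+0.0398i)
Y_2^2(R⁻¹ n̂) = +0.272560+0.233684i

Re=0.2726 Im=0.2337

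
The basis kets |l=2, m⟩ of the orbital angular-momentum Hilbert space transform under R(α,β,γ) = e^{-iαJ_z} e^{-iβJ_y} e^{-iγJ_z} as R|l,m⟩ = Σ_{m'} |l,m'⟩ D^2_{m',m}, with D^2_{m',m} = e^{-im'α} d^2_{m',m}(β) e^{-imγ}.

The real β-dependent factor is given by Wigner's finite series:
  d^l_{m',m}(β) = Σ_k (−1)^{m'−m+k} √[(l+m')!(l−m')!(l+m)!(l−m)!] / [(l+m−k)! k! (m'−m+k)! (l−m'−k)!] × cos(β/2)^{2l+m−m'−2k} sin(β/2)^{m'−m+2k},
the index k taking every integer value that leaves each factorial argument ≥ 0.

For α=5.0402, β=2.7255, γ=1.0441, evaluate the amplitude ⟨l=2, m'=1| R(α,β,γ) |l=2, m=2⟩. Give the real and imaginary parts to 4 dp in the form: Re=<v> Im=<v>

Split into d^2_{1,2}(β=2.7255) × two z-phases.
Half-angle: c=0.206549, s=0.978436. N=√(6·1·24·1)=12.000000
The bounds max(0,m−m')=1 and min(l+m,l−m')=1 give 1 term
  k=1: (−1)^0·12.0000/(6)·0.2065^3·0.9784^1 = +0.017244
d^2_{1,2}(2.7255) = +0.017244
Phases: e^{-i·(1)·5.0402}=+0.321971+0.946749i, e^{-i·(2)·1.0441}=-0.494625-0.869106i ⇒ D=+0.011442-0.012900i

Re=0.0114 Im=-0.0129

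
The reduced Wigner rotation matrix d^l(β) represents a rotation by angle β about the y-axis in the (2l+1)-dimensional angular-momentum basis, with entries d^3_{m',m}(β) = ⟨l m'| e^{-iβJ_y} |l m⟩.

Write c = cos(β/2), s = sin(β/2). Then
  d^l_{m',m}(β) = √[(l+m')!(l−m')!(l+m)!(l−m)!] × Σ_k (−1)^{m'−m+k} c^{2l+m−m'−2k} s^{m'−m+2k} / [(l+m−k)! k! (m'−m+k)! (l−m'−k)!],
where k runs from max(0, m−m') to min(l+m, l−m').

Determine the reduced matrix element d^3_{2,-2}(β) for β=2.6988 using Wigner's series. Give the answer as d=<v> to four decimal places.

d^3_{2,-2}(β=2.6988) via Wigner's sum:
With c≡cos(β/2)=0.219592 and s≡sin(β/2)=0.975592, N=[120·1·1·120]^{1/2}=120.000000
k: max(0,(-2)−(2))=0 … min(3+(-2),3−(2))=1
  k=0: (−1)^4·120.0000/(24)·0.2196^2·0.9756^4 = +0.218412
  k=1: (−1)^5·120.0000/(120)·0.2196^0·0.9756^6 = -0.862202
d^3_{2,-2}(2.6988) = +0.218412 -0.862202 = -0.643790

d=-0.6438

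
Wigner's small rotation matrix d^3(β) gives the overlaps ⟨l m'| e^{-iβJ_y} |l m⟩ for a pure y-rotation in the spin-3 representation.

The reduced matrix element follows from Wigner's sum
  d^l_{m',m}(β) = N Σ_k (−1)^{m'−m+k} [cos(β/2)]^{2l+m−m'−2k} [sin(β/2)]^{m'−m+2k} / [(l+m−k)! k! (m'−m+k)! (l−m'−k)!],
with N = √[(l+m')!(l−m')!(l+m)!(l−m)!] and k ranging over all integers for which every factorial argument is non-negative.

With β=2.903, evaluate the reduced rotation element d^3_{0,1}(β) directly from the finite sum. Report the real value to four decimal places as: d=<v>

d=0.3808

d^3_{0,1}(β=2.903) via Wigner's sum:
c=cos(2.903/2)=0.119014, s=sin(2.903/2)=0.992893; N=√[6·6·24·2]=41.569219
k: max(0,(1)−(0))=1 … min(3+(1),3−(0))=3
  k=1: (−1)^0·41.5692/(12)·0.1190^5·0.9929^1 = +0.000082
  k=2: (−1)^1·41.5692/(4)·0.1190^3·0.9929^3 = -0.017148
  k=3: (−1)^2·41.5692/(12)·0.1190^1·0.9929^5 = +0.397831
d^3_{0,1}(2.903) = +0.000082 -0.017148 +0.397831 = +0.380765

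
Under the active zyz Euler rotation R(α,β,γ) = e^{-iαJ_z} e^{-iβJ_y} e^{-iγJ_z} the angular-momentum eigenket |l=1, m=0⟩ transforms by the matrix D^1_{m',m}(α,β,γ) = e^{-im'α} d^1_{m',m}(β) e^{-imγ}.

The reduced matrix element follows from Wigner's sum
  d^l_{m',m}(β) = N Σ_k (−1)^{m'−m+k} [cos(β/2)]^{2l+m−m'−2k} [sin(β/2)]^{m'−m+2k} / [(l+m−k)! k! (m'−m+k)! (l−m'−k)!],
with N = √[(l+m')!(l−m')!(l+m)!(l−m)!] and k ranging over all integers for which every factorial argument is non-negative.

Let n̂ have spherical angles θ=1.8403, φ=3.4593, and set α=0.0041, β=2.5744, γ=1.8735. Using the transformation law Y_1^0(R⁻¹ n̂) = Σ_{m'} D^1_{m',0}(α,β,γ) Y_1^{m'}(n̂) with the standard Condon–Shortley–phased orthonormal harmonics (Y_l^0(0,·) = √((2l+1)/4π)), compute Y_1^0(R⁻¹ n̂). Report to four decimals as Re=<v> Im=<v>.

Re=-0.1310 Im=0.0000

Need the full column D^1_{m',0} for m'=−1..1 at α=0.0041, β=2.5744, γ=1.8735.
cos(β/2)=0.279810, sin(β/2)=0.960055
d^1_{-1,0}: single k=1 term ⇒ +0.379905;  D = +0.379902+0.001558i
d^1_{0,0}: k∈[0..1] ⇒ +0.078294 -0.921706 = -0.843413;  D = -0.843413+0.000000i
d^1_{1,0}: single k=0 term ⇒ -0.379905;  D = -0.379902+0.001558i
Y_1^{m'}(θ=1.8403,φ=3.4593) and Σ D·Y over m':
  (+0.3799+0.0016i)·(-0.3164+0.1040i)  (-0.8434+0.0000i)·(-0.1301+0.0000i)  (-0.3799+0.0016i)·(+0.3164+0.1040i)
Y_1^0(R⁻¹ n̂) = -0.130972+0.000000i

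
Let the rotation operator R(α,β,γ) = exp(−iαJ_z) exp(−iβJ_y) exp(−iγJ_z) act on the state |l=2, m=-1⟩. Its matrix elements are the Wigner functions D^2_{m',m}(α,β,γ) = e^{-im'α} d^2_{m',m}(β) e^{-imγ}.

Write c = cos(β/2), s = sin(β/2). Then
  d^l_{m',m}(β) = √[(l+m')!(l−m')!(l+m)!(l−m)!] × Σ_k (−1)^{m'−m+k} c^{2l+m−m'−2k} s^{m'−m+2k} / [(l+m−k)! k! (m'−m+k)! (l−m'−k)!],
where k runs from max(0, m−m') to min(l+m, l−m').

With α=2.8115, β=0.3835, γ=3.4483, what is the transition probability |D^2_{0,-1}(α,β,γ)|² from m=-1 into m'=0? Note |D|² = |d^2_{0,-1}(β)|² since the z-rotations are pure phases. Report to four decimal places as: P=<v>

First d^2_{0,-1}(β=0.3835), then the phase factors e^{-i(0)α} and e^{-i(-1)γ}:
With c≡cos(β/2)=0.981672 and s≡sin(β/2)=0.190577, N=[2·2·1·6]^{1/2}=4.898979
The bounds max(0,m−m')=0 and min(l+m,l−m')=1 give 2 terms
  k=0: (−1)^1·4.8990/(2)·0.9817^3·0.1906^1 = -0.441617
  k=1: (−1)^2·4.8990/(2)·0.9817^1·0.1906^3 = +0.016644
d^2_{0,-1}(0.3835) = -0.441617 +0.016644 = -0.424973
|D^2_{0,-1}|² = |d^2_{0,-1}(β)|² = (-0.424973)² = 0.180602 (the z-rotation phases have unit modulus)

P=0.1806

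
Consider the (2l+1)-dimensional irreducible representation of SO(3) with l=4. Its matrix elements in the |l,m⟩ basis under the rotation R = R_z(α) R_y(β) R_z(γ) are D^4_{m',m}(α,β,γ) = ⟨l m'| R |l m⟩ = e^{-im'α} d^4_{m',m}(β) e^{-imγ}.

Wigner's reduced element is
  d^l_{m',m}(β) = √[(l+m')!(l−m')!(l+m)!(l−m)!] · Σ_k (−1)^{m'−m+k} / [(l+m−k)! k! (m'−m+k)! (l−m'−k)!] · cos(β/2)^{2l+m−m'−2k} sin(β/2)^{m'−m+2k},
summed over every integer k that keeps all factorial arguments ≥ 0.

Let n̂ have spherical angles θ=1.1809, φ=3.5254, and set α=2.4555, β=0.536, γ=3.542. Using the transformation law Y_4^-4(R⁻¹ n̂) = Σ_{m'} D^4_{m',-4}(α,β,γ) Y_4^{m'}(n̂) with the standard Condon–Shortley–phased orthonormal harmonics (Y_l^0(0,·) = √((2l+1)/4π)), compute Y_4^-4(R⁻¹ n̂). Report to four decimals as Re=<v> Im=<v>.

Re=-0.1719 Im=0.1254

Need the full column D^4_{m',-4} for m'=−4..4 at α=2.4555, β=0.536, γ=3.542.
cos(β/2)=0.964302, sin(β/2)=0.264803
d^4_{-4,-4}: single k=0 term ⇒ +0.747663;  D = +0.310357-0.680205i
d^4_{-3,-4}: single k=0 term ⇒ -0.580713;  D = +0.521210-0.256061i
d^4_{-2,-4}: single k=0 term ⇒ +0.298336;  D = +0.290517+0.067852i
d^4_{-1,-4}: single k=0 term ⇒ -0.115859;  D = +0.070601+0.091864i
d^4_{0,-4}: single k=0 term ⇒ +0.035571;  D = -0.001097+0.035554i
d^4_{1,-4}: single k=0 term ⇒ -0.008737;  D = -0.005741+0.006586i
d^4_{2,-4}: single k=0 term ⇒ +0.001696;  D = -0.001673+0.000283i
d^4_{3,-4}: single k=0 term ⇒ -0.000249;  D = -0.000216-0.000123i
d^4_{4,-4}: single k=0 term ⇒ +0.000024;  D = -0.000009-0.000023i
Y_4^{m'}(θ=1.1809,φ=3.5254) and Σ D·Y over m':
  (+0.3104-0.6802i)·(+0.0115-0.3237i)  (+0.5212-0.2561i)·(-0.1533+0.3438i)  (+0.2905+0.0679i)·(+0.0023-0.0022i)  (+0.0706+0.0919i)·(+0.3067-0.1239i)  (-0.0011+0.0356i)·(-0.0639+0.0000i)  (-0.0057+0.0066i)·(-0.3067-0.1239i)  (-0.0017+0.0003i)·(+0.0023+0.0022i)  (-0.0002-0.0001i)·(+0.1533+0.3438i)  (-0.0000-0.0000i)·(+0.0115+0.3237i)
Y_4^-4(R⁻¹ n̂) = -0.171942+0.125431i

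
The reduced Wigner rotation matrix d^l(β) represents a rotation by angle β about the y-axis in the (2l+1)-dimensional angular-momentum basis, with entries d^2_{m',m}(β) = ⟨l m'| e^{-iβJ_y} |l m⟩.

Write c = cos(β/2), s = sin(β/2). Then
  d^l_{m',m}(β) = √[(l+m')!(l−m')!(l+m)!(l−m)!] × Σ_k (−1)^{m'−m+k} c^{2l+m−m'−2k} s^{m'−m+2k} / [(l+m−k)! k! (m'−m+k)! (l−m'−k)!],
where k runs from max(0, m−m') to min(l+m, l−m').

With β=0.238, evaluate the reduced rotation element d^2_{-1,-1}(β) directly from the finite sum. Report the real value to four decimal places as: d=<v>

d=0.9303

d^2_{-1,-1}(β=0.238) via Wigner's sum:
c=cos(0.238/2)=0.992928, s=sin(0.238/2)=0.118719; N=√[1·6·1·6]=6.000000
k∈{0,1} keeps every argument non-negative
  k=0: (−1)^0·6.0000/(6)·0.9929^4·0.1187^0 = +0.972010
  k=1: (−1)^1·6.0000/(2)·0.9929^2·0.1187^2 = -0.041687
d^2_{-1,-1}(0.238) = +0.972010 -0.041687 = +0.930323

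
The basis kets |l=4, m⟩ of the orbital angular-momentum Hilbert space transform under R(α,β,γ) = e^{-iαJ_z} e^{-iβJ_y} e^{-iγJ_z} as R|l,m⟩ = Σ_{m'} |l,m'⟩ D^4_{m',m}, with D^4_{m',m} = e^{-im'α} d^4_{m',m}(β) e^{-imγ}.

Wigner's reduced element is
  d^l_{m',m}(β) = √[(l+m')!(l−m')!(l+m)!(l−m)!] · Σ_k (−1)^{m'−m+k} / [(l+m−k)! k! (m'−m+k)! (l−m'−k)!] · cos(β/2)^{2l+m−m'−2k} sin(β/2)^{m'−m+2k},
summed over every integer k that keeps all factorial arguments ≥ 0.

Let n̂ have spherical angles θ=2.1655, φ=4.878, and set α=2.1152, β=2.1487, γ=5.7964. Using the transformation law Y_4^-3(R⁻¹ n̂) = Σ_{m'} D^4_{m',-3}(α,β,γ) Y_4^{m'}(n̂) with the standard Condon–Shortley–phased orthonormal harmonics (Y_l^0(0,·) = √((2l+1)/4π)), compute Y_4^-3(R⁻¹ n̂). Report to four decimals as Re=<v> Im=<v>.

Re=0.2731 Im=0.2238

Need the full column D^4_{m',-3} for m'=−4..4 at α=2.1152, β=2.1487, γ=5.7964.
cos(β/2)=0.476304, sin(β/2)=0.879281
d^4_{-4,-3}: single k=1 term ⇒ +0.013831;  D = +0.010423+0.009092i
d^4_{-3,-3}: k∈[0..1] ⇒ +0.002649 -0.063191 = -0.060542;  D = -0.010413+0.059640i
d^4_{-2,-3}: k∈[0..1] ⇒ -0.018297 +0.187063 = +0.168766;  D = -0.157251+0.061272i
d^4_{-1,-3}: k∈[0..1] ⇒ +0.071652 -0.406973 = -0.335321;  D = -0.265957-0.204222i
d^4_{0,-3}: k∈[0..1] ⇒ -0.197182 +0.671977 = +0.474795;  D = +0.052330-0.471902i
d^4_{1,-3}: k∈[0..1] ⇒ +0.406973 -0.832154 = -0.425181;  D = +0.385770-0.178776i
d^4_{2,-3}: k∈[0..1] ⇒ -0.637493 +0.724171 = +0.086678;  D = +0.071907+0.048399i
d^4_{3,-3}: k∈[0..1] ⇒ +0.733891 -0.357290 = +0.376601;  D = +0.018080-0.376167i
d^4_{4,-3}: single k=0 term ⇒ -0.547422;  D = +0.481355-0.260706i
Y_4^{m'}(θ=2.1655,φ=4.878) and Σ D·Y over m':
  (+0.0104+0.0091i)·(+0.1643-0.1281i)  (-0.0104+0.0596i)·(+0.1900+0.3504i)  (-0.1573+0.0613i)·(-0.2599+0.0894i)  (-0.2660-0.2042i)·(+0.0291+0.1738i)  (+0.0523-0.4719i)·(-0.3140+0.0000i)  (+0.3858-0.1788i)·(-0.0291+0.1738i)  (+0.0719+0.0484i)·(-0.2599-0.0894i)  (+0.0181-0.3762i)·(-0.1900+0.3504i)  (+0.4814-0.2607i)·(+0.1643+0.1281i)
Y_4^-3(R⁻¹ n̂) = +0.273065+0.223770i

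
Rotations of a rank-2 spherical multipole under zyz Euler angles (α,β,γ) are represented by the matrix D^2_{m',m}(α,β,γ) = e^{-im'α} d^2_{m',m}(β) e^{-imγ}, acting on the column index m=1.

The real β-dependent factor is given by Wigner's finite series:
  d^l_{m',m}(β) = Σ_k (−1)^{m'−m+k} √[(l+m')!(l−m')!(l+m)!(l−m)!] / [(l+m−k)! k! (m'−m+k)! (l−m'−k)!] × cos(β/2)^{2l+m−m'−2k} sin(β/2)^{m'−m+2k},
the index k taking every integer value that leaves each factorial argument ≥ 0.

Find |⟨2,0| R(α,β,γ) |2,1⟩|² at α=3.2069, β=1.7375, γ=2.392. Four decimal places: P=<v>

P=0.0402

D^2_{0,1}(3.2069,1.7375,2.392) = e^{-i·0·3.2069}·d^2_{0,1}(1.7375)·e^{-i·1·2.392}. Compute d first:
Half-angle: c=0.645781, s=0.763522. N=√(2·2·6·1)=4.898979
k∈{1,2} keeps every argument non-negative
  k=1: (−1)^0·4.8990/(2)·0.6458^3·0.7635^1 = +0.503679
  k=2: (−1)^1·4.8990/(2)·0.6458^1·0.7635^3 = -0.704087
d^2_{0,1}(1.7375) = +0.503679 -0.704087 = -0.200408
|D^2_{0,1}|² = |d^2_{0,1}(β)|² = (-0.200408)² = 0.040163 (the z-rotation phases have unit modulus)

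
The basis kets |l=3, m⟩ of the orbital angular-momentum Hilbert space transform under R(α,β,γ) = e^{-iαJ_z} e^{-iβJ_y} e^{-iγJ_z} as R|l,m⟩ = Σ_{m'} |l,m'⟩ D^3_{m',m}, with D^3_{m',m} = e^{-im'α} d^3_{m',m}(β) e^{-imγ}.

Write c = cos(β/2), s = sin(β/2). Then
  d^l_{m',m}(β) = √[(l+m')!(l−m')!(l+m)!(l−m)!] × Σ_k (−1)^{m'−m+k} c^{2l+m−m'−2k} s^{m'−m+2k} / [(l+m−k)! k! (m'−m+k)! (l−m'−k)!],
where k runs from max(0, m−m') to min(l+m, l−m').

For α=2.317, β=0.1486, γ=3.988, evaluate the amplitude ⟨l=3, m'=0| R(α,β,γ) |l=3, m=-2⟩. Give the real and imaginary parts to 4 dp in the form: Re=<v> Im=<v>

First d^3_{0,-2}(β=0.1486), then the phase factors e^{-i(0)α} and e^{-i(-2)γ}:
Half-angle: c=0.997241, s=0.074232. N=√(6·6·1·120)=65.726707
k: max(0,(-2)−(0))=0 … min(3+(-2),3−(0))=1
  k=0: (−1)^2·65.7267/(12)·0.9972^4·0.0742^2 = +0.029850
  k=1: (−1)^3·65.7267/(12)·0.9972^2·0.0742^4 = -0.000165
d^3_{0,-2}(0.1486) = +0.029850 -0.000165 = +0.029684
Attach z-rotation phases: D = e^{-i(0)(2.317)}·(+0.029684)·e^{-i(-2)(3.988)} = -0.003613+0.029464i

Re=-0.0036 Im=0.0295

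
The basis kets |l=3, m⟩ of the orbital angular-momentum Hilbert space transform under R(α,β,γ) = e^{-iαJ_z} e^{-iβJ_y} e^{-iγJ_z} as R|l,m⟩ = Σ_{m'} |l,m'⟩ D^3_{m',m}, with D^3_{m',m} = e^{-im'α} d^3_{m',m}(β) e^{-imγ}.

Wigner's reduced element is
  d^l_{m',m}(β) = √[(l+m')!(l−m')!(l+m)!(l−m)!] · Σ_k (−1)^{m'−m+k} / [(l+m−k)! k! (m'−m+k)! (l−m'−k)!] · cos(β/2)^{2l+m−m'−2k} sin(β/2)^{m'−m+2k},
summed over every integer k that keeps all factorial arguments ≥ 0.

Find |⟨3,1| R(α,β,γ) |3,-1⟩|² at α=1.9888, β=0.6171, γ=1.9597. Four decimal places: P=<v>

P=0.1560

First d^3_{1,-1}(β=0.6171), then the phase factors e^{-i(1)α} and e^{-i(-1)γ}:
With c≡cos(β/2)=0.952775 and s≡sin(β/2)=0.303677, N=[24·2·2·24]^{1/2}=48.000000
k∈{0,1,2} keeps every argument non-negative
  k=0: (−1)^2·48.0000/(8)·0.9528^4·0.3037^2 = +0.455971
  k=1: (−1)^3·48.0000/(6)·0.9528^2·0.3037^4 = -0.061762
  k=2: (−1)^4·48.0000/(48)·0.9528^0·0.3037^6 = +0.000784
d^3_{1,-1}(0.6171) = +0.455971 -0.061762 +0.000784 = +0.394994
|D^3_{1,-1}|² = |d^3_{1,-1}(β)|² = (+0.394994)² = 0.156020 (the z-rotation phases have unit modulus)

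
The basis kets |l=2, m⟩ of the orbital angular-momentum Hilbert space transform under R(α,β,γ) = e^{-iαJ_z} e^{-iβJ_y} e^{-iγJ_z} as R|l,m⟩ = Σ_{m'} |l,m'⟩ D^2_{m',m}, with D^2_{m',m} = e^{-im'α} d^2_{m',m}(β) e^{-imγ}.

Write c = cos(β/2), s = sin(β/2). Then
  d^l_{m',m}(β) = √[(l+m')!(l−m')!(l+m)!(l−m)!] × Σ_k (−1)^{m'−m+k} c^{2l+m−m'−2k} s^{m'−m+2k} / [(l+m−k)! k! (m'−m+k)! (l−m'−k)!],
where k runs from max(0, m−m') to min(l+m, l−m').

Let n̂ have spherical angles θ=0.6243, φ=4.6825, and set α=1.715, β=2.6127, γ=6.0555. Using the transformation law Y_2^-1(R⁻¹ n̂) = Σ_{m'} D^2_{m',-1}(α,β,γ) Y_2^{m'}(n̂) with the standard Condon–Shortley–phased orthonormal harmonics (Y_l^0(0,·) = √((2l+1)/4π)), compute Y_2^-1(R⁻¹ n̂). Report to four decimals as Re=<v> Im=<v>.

Need the full column D^2_{m',-1} for m'=−2..2 at α=1.715, β=2.6127, γ=6.0555.
cos(β/2)=0.261375, sin(β/2)=0.965237
d^2_{-2,-1}: single k=1 term ⇒ +0.034471;  D = -0.034408-0.002092i
d^2_{-1,-1}: k∈[0..1] ⇒ +0.004667 -0.190949 = -0.186282;  D = -0.015533-0.185633i
d^2_{0,-1}: k∈[0..1] ⇒ -0.042218 +0.575760 = +0.533542;  D = +0.519772-0.120433i
d^2_{1,-1}: k∈[0..1] ⇒ +0.190949 -0.868034 = -0.677085;  D = +0.246036+0.630801i
d^2_{2,-1}: single k=0 term ⇒ -0.470106;  D = +0.408877-0.231991i
Y_2^{m'}(θ=0.6243,φ=4.6825) and Σ D·Y over m':
  (-0.0344-0.0021i)·(-0.1317-0.0079i)  (-0.0155-0.1856i)·(-0.0109+0.3662i)  (+0.5198-0.1204i)·(+0.3075+0.0000i)  (+0.2460+0.6308i)·(+0.0109+0.3662i)  (+0.4089-0.2320i)·(-0.1317+0.0079i)
Y_2^-1(R⁻¹ n̂) = -0.047863+0.090659i

Re=-0.0479 Im=0.0907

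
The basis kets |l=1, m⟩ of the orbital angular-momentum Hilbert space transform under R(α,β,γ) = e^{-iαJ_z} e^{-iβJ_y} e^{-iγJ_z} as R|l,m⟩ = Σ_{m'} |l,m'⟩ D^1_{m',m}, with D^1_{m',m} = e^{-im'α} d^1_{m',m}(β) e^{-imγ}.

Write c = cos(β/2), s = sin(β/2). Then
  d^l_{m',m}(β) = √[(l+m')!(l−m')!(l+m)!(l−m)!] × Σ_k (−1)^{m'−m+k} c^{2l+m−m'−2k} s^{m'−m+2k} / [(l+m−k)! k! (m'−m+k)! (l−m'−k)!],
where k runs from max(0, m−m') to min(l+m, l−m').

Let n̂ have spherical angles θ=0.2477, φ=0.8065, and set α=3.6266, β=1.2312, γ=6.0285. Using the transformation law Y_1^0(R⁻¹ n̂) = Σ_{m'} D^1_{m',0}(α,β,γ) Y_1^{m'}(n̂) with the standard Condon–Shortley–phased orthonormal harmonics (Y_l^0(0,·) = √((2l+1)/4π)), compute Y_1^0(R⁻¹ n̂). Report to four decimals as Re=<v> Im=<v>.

Need the full column D^1_{m',0} for m'=−1..1 at α=3.6266, β=1.2312, γ=6.0285.
cos(β/2)=0.816427, sin(β/2)=0.577448
d^1_{-1,0}: single k=1 term ⇒ +0.666723;  D = -0.589831-0.310836i
d^1_{0,0}: k∈[0..1] ⇒ +0.666553 -0.333447 = +0.333107;  D = +0.333107+0.000000i
d^1_{1,0}: single k=0 term ⇒ -0.666723;  D = +0.589831-0.310836i
Y_1^{m'}(θ=0.2477,φ=0.8065) and Σ D·Y over m':
  (-0.5898-0.3108i)·(+0.0586-0.0611i)  (+0.3331+0.0000i)·(+0.4737+0.0000i)  (+0.5898-0.3108i)·(-0.0586-0.0611i)
Y_1^0(R⁻¹ n̂) = +0.050625+0.000000i

Re=0.0506 Im=0.0000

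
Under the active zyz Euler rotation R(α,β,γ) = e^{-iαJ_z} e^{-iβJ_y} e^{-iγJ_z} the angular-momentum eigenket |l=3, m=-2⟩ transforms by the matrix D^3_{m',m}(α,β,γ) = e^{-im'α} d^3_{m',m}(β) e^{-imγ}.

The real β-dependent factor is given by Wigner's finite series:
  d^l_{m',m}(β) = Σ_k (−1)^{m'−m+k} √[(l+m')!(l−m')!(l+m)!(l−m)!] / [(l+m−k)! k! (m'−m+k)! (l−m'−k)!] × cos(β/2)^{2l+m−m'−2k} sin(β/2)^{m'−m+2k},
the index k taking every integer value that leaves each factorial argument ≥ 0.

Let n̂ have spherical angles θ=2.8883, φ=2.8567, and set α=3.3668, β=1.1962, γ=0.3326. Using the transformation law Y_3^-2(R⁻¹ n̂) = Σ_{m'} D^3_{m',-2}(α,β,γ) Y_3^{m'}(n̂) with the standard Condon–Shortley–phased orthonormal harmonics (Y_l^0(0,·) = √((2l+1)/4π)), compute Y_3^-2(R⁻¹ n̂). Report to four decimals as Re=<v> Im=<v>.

Re=-0.0920 Im=-0.1191

Need the full column D^3_{m',-2} for m'=−3..3 at α=3.3668, β=1.1962, γ=0.3326.
cos(β/2)=0.826407, sin(β/2)=0.563073
d^3_{-3,-2}: single k=1 term ⇒ +0.531631;  D = -0.121187-0.517634i
d^3_{-2,-2}: k∈[0..1] ⇒ +0.318540 -0.739394 = -0.420854;  D = -0.185018-0.378003i
d^3_{-1,-2}: k∈[0..1] ⇒ -0.686333 +0.637245 = -0.049087;  D = +0.030881+0.038157i
d^3_{0,-2}: k∈[0..1] ⇒ +0.809965 -0.376018 = +0.433947;  D = +0.341427+0.267840i
d^3_{1,-2}: k∈[0..1] ⇒ -0.637245 +0.147917 = -0.489328;  D = +0.442722+0.208421i
d^3_{2,-2}: k∈[0..1] ⇒ +0.343256 -0.031871 = +0.311385;  D = +0.304230+0.066368i
d^3_{3,-2}: single k=0 term ⇒ -0.114576;  D = +0.114570-0.001194i
Y_3^{m'}(θ=2.8883,φ=2.8567) and Σ D·Y over m':
  (-0.1212-0.5176i)·(-0.0043-0.0050i)  (-0.1850-0.3780i)·(-0.0523-0.0335i)  (+0.0309+0.0382i)·(-0.2865-0.0839i)  (+0.3414+0.2678i)·(-0.6091+0.0000i)  (+0.4427+0.2084i)·(+0.2865-0.0839i)  (+0.3042+0.0664i)·(-0.0523+0.0335i)  (+0.1146-0.0012i)·(+0.0043-0.0050i)
Y_3^-2(R⁻¹ n̂) = -0.091974-0.119140i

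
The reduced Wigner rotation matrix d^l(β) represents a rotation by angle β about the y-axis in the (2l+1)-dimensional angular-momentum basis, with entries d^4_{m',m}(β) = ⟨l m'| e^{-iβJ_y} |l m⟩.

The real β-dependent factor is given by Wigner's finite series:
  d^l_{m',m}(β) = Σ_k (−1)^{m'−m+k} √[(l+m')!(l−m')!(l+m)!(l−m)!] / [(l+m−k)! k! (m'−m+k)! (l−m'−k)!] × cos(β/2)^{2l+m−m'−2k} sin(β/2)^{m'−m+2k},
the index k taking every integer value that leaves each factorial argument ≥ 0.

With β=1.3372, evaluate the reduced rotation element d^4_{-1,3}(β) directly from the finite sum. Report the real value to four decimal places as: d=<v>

d=0.4633

d^4_{-1,3}(β=1.3372) via Wigner's sum:
c=cos(1.3372/2)=0.784690, s=sin(1.3372/2)=0.619888; N=√[6·120·5040·1]=1904.940944
k∈{4,5} keeps every argument non-negative
  k=4: (−1)^0·1904.9409/(144)·0.7847^4·0.6199^4 = +0.740568
  k=5: (−1)^1·1904.9409/(240)·0.7847^2·0.6199^6 = -0.277298
d^4_{-1,3}(1.3372) = +0.740568 -0.277298 = +0.463271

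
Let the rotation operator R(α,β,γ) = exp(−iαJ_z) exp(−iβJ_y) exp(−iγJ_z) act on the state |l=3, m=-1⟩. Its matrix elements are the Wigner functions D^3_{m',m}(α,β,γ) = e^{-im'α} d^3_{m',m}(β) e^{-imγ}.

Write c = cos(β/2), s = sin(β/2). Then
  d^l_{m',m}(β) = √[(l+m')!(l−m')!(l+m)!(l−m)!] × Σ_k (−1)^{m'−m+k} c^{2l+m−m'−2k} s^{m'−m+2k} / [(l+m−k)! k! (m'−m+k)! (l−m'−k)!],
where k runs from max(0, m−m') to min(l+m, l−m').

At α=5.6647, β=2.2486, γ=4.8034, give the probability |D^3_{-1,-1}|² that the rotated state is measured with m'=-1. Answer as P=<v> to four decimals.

D^3_{-1,-1}(5.6647,2.2486,4.8034) = e^{-i·-1·5.6647}·d^3_{-1,-1}(2.2486)·e^{-i·-1·4.8034}. Compute d first:
c=cos(2.2486/2)=0.431808, s=sin(2.2486/2)=0.901966; N=√[2·24·2·24]=48.000000
The bounds max(0,m−m')=0 and min(l+m,l−m')=2 give 3 terms
  k=0: (−1)^0·48.0000/(48)·0.4318^6·0.9020^0 = +0.006483
  k=1: (−1)^1·48.0000/(6)·0.4318^4·0.9020^2 = -0.226273
  k=2: (−1)^2·48.0000/(8)·0.4318^2·0.9020^4 = +0.740444
d^3_{-1,-1}(2.2486) = +0.006483 -0.226273 +0.740444 = +0.520654
|D^3_{-1,-1}|² = |d^3_{-1,-1}(β)|² = (+0.520654)² = 0.271081 (the z-rotation phases have unit modulus)

P=0.2711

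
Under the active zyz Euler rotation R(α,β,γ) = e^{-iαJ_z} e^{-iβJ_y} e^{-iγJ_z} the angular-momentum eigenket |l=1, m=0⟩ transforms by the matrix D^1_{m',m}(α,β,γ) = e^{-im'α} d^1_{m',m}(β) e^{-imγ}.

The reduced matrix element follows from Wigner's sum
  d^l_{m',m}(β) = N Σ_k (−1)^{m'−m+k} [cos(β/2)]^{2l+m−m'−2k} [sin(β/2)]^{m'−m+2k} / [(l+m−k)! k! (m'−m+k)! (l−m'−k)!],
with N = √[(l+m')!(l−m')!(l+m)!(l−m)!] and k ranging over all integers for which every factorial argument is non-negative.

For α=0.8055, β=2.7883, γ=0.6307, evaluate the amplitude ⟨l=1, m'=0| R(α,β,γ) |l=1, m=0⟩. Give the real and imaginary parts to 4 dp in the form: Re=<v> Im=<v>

Re=-0.9382 Im=0.0000

Split into d^1_{0,0}(β=2.7883) × two z-phases.
Half-angle: c=0.175729, s=0.984439. N=√(1·1·1·1)=1.000000
Admissible k: 0..1 (factorial args all ≥0)
  k=0: (−1)^0·1.0000/(1)·0.1757^2·0.9844^0 = +0.030881
  k=1: (−1)^1·1.0000/(1)·0.1757^0·0.9844^2 = -0.969119
d^1_{0,0}(2.7883) = +0.030881 -0.969119 = -0.938239
Attach z-rotation phases: D = e^{-i(0)(0.8055)}·(-0.938239)·e^{-i(0)(0.6307)} = -0.938239+0.000000i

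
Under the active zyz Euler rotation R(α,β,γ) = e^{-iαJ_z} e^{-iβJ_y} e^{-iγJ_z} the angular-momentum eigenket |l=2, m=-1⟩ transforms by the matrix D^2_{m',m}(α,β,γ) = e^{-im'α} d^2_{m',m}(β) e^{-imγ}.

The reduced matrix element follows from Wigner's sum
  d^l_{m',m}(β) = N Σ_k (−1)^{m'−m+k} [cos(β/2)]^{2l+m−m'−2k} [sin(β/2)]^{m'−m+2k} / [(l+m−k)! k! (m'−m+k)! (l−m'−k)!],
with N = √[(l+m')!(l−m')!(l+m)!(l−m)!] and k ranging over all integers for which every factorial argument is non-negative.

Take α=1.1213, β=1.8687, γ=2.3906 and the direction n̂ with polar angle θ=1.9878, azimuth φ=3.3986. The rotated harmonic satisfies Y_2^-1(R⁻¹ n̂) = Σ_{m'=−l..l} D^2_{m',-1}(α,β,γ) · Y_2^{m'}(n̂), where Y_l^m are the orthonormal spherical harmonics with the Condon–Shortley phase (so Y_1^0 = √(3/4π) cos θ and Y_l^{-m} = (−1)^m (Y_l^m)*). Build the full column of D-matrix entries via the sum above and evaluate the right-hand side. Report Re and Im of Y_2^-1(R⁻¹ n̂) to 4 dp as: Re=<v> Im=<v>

Need the full column D^2_{m',-1} for m'=−2..2 at α=1.1213, β=1.8687, γ=2.3906.
cos(β/2)=0.594341, sin(β/2)=0.804213
d^2_{-2,-1}: single k=1 term ⇒ +0.337683;  D = -0.026713-0.336624i
d^2_{-1,-1}: k∈[0..1] ⇒ +0.124780 -0.685386 = -0.560606;  D = +0.522606+0.202885i
d^2_{0,-1}: k∈[0..1] ⇒ -0.413575 +0.757225 = +0.343649;  D = -0.251212+0.234494i
d^2_{1,-1}: k∈[0..1] ⇒ +0.685386 -0.418296 = +0.267089;  D = +0.079312+0.255042i
d^2_{2,-1}: single k=0 term ⇒ -0.618271;  D = -0.611512-0.091170i
Y_2^{m'}(θ=1.9878,φ=3.3986) and Σ D·Y over m':
  (-0.0267-0.3366i)·(+0.2812-0.1588i)  (+0.5226+0.2029i)·(+0.2767-0.0727i)  (-0.2512+0.2345i)·(-0.1602+0.0000i)  (+0.0793+0.2550i)·(-0.2767-0.0727i)  (-0.6115-0.0912i)·(+0.2812+0.1588i)
Y_2^-1(R⁻¹ n̂) = -0.022233-0.308898i

Re=-0.0222 Im=-0.3089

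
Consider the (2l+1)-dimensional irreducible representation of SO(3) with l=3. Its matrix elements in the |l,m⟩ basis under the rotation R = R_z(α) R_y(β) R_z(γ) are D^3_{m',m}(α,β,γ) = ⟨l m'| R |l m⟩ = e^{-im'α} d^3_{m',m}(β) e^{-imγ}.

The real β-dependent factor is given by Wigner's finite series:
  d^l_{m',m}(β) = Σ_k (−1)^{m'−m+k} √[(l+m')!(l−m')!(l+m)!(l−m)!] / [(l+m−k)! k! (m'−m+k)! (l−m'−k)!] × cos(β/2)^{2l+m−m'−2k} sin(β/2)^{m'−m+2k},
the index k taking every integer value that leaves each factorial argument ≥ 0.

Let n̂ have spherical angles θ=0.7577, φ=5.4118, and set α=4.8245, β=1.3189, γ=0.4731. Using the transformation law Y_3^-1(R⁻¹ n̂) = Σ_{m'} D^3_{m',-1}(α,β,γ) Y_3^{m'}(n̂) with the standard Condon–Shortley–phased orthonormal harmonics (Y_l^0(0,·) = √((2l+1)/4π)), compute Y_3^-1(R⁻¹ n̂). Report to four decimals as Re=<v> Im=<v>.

Re=-0.1792 Im=-0.3270

Need the full column D^3_{m',-1} for m'=−3..3 at α=4.8245, β=1.3189, γ=0.4731.
cos(β/2)=0.790329, sin(β/2)=0.612682
d^3_{-3,-1}: single k=2 term ⇒ +0.567216;  D = -0.410606+0.391328i
d^3_{-2,-1}: k∈[1..2] ⇒ +0.597415 -0.718059 = -0.120645;  D = +0.092482+0.077474i
d^3_{-1,-1}: k∈[0..2] ⇒ +0.243696 -1.171637 +0.528091 = -0.399850;  D = -0.220867+0.333313i
d^3_{0,-1}: k∈[0..2] ⇒ -0.654435 +1.179892 -0.236361 = +0.289096;  D = +0.257342+0.131726i
d^3_{1,-1}: k∈[0..2] ⇒ +0.878728 -0.704121 +0.052895 = +0.227501;  D = -0.080353+0.212838i
d^3_{2,-1}: k∈[0..1] ⇒ -0.718059 +0.215767 = -0.502292;  D = +0.486816+0.123723i
d^3_{3,-1}: single k=0 term ⇒ +0.340881;  D = +0.046476-0.337698i
Y_3^{m'}(θ=0.7577,φ=5.4118) and Σ D·Y over m':
  (-0.4106+0.3913i)·(-0.1170+0.0682i)  (+0.0925+0.0775i)·(-0.0600+0.3455i)  (-0.2209+0.3333i)·(+0.2343+0.2785i)  (+0.2573+0.1317i)·(-0.0980+0.0000i)  (-0.0804+0.2128i)·(-0.2343+0.2785i)  (+0.4868+0.1237i)·(-0.0600-0.3455i)  (+0.0465-0.3377i)·(+0.1170+0.0682i)
Y_3^-1(R⁻¹ n̂) = -0.179175-0.327007i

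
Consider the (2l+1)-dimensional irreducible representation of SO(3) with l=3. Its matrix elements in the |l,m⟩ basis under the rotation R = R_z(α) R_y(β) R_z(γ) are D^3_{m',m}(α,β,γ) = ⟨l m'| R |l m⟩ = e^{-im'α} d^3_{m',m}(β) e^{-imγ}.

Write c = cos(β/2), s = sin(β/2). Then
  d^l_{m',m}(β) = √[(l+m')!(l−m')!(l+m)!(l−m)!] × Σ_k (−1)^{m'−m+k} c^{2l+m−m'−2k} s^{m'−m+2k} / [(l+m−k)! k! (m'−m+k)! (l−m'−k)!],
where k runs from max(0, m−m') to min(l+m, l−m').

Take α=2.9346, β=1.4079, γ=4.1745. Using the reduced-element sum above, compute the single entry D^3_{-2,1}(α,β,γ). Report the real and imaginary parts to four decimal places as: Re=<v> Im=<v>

Re=-0.0600 Im=0.4821

Split into d^3_{-2,1}(β=1.4079) × two z-phases.
Half-angle: c=0.762292, s=0.647234. N=√(1·120·24·2)=75.894664
Admissible k: 3..4 (factorial args all ≥0)
  k=3: (−1)^0·75.8947/(12)·0.7623^3·0.6472^3 = +0.759586
  k=4: (−1)^1·75.8947/(24)·0.7623^1·0.6472^5 = -0.273796
d^3_{-2,1}(1.4079) = +0.759586 -0.273796 = +0.485790
Phases: e^{-i·(-2)·2.9346}=+0.915525-0.402261i, e^{-i·(1)·4.1745}=-0.512324+0.858792i ⇒ D=-0.060037+0.482066i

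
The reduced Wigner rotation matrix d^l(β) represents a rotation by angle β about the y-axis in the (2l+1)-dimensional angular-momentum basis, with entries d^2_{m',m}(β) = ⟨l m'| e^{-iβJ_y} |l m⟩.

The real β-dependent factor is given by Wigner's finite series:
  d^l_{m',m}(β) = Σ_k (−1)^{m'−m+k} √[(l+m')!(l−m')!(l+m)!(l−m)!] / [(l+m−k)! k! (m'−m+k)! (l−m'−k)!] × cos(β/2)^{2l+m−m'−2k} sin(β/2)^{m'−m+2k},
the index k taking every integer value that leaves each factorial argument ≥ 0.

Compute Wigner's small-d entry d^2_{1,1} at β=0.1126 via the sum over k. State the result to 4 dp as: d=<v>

d^2_{1,1}(β=0.1126) via Wigner's sum:
With c≡cos(β/2)=0.998416 and s≡sin(β/2)=0.056270, N=[6·1·6·1]^{1/2}=6.000000
k: max(0,(1)−(1))=0 … min(2+(1),2−(1))=1
  k=0: (−1)^0·6.0000/(6)·0.9984^4·0.0563^0 = +0.993677
  k=1: (−1)^1·6.0000/(2)·0.9984^2·0.0563^2 = -0.009469
d^2_{1,1}(0.1126) = +0.993677 -0.009469 = +0.984208

d=0.9842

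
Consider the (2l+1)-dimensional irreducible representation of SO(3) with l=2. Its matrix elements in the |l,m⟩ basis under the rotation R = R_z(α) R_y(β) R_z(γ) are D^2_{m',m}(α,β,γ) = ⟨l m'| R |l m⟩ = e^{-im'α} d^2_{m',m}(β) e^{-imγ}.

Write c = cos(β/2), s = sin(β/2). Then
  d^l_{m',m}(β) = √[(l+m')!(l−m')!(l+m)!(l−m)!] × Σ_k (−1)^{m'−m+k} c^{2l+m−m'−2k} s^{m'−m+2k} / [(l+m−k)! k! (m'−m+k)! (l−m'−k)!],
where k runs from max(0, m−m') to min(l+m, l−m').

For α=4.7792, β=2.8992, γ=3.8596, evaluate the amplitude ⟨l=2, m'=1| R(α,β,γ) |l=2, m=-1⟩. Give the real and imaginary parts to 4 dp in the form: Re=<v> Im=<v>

First d^2_{1,-1}(β=2.8992), then the phase factors e^{-i(1)α} and e^{-i(-1)γ}:
With c≡cos(β/2)=0.120900 and s≡sin(β/2)=0.992665, N=[6·1·1·6]^{1/2}=6.000000
k∈{0,1} keeps every argument non-negative
  k=0: (−1)^2·6.0000/(2)·0.1209^2·0.9927^2 = +0.043209
  k=1: (−1)^3·6.0000/(6)·0.1209^0·0.9927^4 = -0.970980
d^2_{1,-1}(2.8992) = +0.043209 -0.970980 = -0.927771
D = (+0.066761+0.997769i)·(-0.927771)·(-0.753118-0.657885i) = -0.562357+0.737911i

Re=-0.5624 Im=0.7379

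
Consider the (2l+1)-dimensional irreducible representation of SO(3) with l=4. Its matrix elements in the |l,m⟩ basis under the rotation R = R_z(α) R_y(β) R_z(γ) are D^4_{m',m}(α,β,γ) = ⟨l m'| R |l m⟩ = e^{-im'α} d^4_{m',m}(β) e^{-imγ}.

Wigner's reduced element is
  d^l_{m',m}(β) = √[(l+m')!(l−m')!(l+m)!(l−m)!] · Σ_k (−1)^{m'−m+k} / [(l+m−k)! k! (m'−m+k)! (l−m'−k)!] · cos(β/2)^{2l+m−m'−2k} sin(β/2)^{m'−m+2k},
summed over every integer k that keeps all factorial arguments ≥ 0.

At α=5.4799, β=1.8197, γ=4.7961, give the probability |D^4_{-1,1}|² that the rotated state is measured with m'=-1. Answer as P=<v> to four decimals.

P=0.0108

First d^4_{-1,1}(β=1.8197), then the phase factors e^{-i(-1)α} and e^{-i(1)γ}:
With c≡cos(β/2)=0.613864 and s≡sin(β/2)=0.789412, N=[6·120·120·6]^{1/2}=720.000000
Admissible k: 2..5 (factorial args all ≥0)
  k=2: (−1)^0·720.0000/(72)·0.6139^6·0.7894^2 = +0.333458
  k=3: (−1)^1·720.0000/(24)·0.6139^4·0.7894^4 = -1.654339
  k=4: (−1)^2·720.0000/(48)·0.6139^2·0.7894^6 = +1.367909
  k=5: (−1)^3·720.0000/(720)·0.6139^0·0.7894^8 = -0.150809
d^4_{-1,1}(1.8197) = +0.333458 -1.654339 +1.367909 -0.150809 = -0.103782
|D^4_{-1,1}|² = |d^4_{-1,1}(β)|² = (-0.103782)² = 0.010771 (the z-rotation phases have unit modulus)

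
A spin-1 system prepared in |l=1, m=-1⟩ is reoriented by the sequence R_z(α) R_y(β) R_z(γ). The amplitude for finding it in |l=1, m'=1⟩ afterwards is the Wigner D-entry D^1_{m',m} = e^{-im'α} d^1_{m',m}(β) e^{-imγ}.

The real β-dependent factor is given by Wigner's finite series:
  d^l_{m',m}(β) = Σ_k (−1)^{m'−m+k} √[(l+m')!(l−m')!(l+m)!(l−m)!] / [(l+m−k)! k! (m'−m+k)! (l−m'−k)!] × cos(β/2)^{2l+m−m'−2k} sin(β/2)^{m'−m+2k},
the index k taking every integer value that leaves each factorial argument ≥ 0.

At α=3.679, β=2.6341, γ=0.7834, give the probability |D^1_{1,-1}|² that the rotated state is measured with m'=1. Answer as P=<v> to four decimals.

Split into d^1_{1,-1}(β=2.6341) × two z-phases.
With c≡cos(β/2)=0.251032 and s≡sin(β/2)=0.967979, N=[2·1·1·2]^{1/2}=2.000000
The bounds max(0,m−m')=0 and min(l+m,l−m')=0 give 1 term
  k=0: (−1)^2·2.0000/(2)·0.2510^0·0.9680^2 = +0.936983
d^1_{1,-1}(2.6341) = +0.936983
|D^1_{1,-1}|² = |d^1_{1,-1}(β)|² = (+0.936983)² = 0.877937 (the z-rotation phases have unit modulus)

P=0.8779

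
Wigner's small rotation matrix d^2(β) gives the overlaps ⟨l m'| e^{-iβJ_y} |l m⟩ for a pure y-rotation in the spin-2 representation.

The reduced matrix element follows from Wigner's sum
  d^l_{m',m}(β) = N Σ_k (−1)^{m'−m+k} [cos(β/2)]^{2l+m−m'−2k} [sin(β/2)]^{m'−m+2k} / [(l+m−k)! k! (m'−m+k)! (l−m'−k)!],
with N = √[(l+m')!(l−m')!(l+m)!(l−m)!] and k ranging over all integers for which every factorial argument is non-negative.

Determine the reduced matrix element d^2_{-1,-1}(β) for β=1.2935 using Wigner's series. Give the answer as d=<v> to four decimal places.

d^2_{-1,-1}(β=1.2935) via Wigner's sum:
With c≡cos(β/2)=0.798046 and s≡sin(β/2)=0.602596, N=[1·6·1·6]^{1/2}=6.000000
The bounds max(0,m−m')=0 and min(l+m,l−m')=1 give 2 terms
  k=0: (−1)^0·6.0000/(6)·0.7980^4·0.6026^0 = +0.405614
  k=1: (−1)^1·6.0000/(2)·0.7980^2·0.6026^2 = -0.693793
d^2_{-1,-1}(1.2935) = +0.405614 -0.693793 = -0.288179

d=-0.2882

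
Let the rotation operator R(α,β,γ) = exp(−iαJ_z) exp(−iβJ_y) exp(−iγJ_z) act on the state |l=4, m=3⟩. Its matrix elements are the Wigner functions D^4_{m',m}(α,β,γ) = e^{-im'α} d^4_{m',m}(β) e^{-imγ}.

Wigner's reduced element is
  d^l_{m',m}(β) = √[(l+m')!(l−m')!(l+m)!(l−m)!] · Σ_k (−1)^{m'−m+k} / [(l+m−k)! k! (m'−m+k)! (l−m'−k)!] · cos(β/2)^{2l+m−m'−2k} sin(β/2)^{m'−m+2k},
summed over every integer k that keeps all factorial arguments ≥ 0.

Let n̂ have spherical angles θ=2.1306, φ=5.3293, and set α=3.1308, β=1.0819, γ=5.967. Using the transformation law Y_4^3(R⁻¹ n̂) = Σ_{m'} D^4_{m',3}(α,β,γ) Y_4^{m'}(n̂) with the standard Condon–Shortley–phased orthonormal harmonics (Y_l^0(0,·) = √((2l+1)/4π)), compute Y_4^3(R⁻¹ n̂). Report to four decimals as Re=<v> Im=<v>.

Need the full column D^4_{m',3} for m'=−4..4 at α=3.1308, β=1.0819, γ=5.967.
cos(β/2)=0.857220, sin(β/2)=0.514951
d^4_{-4,3}: single k=7 term ⇒ +0.023281;  D = +0.014373+0.018314i
d^4_{-3,3}: k∈[6..7] ⇒ +0.095913 -0.004945 = +0.090968;  D = -0.055387-0.072163i
d^4_{-2,3}: k∈[5..6] ⇒ +0.256029 -0.030797 = +0.225232;  D = +0.135198+0.180142i
d^4_{-1,3}: k∈[4..5] ⇒ +0.502285 -0.108755 = +0.393530;  D = -0.232810-0.317279i
d^4_{0,3}: k∈[3..4] ⇒ +0.747863 -0.269879 = +0.477984;  D = +0.278596+0.388398i
d^4_{1,3}: k∈[2..3] ⇒ +0.835131 -0.502285 = +0.332846;  D = -0.191072-0.272541i
d^4_{2,3}: k∈[1..2] ⇒ +0.655353 -0.709485 = -0.054132;  D = -0.030594-0.044657i
d^4_{3,3}: k∈[0..1] ⇒ +0.291567 -0.736517 = -0.444950;  D = +0.247502+0.369761i
d^4_{4,3}: single k=0 term ⇒ -0.495400;  D = -0.271106-0.414636i
Y_4^{m'}(θ=2.1306,φ=5.3293) and Σ D·Y over m':
  (+0.0144+0.0183i)·(-0.1783-0.1424i)  (-0.0554-0.0722i)·(+0.3887-0.1117i)  (+0.1352+0.1801i)·(-0.0773+0.2208i)  (-0.2328-0.3173i)·(+0.1264+0.1782i)  (+0.2786+0.3884i)·(-0.2831+0.0000i)  (-0.1911-0.2725i)·(-0.1264+0.1782i)  (-0.0306-0.0447i)·(-0.0773-0.2208i)  (+0.2475+0.3698i)·(-0.3887-0.1117i)  (-0.2711-0.4146i)·(-0.1783+0.1424i)
Y_4^3(R⁻¹ n̂) = -0.013839-0.328238i

Re=-0.0138 Im=-0.3282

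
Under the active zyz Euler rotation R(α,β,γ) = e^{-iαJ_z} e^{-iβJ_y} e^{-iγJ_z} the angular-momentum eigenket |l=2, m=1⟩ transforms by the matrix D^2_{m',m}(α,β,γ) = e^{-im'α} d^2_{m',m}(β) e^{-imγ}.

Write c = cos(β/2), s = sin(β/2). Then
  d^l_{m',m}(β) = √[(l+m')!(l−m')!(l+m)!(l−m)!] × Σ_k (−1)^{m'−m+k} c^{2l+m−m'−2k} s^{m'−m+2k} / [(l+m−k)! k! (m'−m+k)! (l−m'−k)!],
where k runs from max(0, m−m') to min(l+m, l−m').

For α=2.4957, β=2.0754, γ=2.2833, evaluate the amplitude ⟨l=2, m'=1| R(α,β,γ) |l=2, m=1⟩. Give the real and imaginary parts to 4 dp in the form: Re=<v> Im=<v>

D^2_{1,1}(2.4957,2.0754,2.2833) = e^{-i·1·2.4957}·d^2_{1,1}(2.0754)·e^{-i·1·2.2833}. Compute d first:
With c≡cos(β/2)=0.508202 and s≡sin(β/2)=0.861238, N=[6·1·6·1]^{1/2}=6.000000
Admissible k: 0..1 (factorial args all ≥0)
  k=0: (−1)^0·6.0000/(6)·0.5082^4·0.8612^0 = +0.066703
  k=1: (−1)^1·6.0000/(2)·0.5082^2·0.8612^2 = -0.574699
d^2_{1,1}(2.0754) = +0.066703 -0.574699 = -0.507996
D = (-0.798563-0.601912i)·(-0.507996)·(-0.653730-0.756728i) = -0.033813-0.506870i

Re=-0.0338 Im=-0.5069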